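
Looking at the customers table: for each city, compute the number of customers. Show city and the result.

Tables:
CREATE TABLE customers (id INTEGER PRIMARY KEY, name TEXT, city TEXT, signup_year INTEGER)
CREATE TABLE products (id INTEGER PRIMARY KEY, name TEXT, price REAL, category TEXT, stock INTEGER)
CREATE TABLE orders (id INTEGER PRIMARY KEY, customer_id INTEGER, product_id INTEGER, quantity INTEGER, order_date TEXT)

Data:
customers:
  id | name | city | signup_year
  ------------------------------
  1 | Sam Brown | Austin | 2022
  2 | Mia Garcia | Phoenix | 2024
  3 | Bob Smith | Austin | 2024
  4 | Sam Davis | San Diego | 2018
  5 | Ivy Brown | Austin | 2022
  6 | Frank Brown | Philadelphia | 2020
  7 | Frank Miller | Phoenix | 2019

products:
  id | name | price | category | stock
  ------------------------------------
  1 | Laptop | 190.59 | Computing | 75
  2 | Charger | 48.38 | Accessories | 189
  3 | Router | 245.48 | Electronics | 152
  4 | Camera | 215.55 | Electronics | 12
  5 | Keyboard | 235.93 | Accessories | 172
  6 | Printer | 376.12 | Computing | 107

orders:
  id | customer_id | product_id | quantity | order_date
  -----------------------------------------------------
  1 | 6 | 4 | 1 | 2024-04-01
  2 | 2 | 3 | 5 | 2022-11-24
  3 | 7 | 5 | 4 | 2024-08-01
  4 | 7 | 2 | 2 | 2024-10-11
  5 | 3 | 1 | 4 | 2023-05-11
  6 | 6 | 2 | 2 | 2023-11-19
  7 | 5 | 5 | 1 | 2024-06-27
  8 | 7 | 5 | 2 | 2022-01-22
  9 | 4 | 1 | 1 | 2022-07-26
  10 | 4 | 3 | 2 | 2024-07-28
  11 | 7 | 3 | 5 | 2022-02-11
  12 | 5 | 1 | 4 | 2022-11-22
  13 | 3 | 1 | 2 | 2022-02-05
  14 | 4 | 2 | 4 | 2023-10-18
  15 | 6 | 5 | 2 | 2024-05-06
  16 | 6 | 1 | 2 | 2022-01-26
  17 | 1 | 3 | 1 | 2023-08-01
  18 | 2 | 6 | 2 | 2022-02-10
SELECT city, COUNT(*) AS n FROM customers GROUP BY city

Execution result:
city | n
Austin | 3
Philadelphia | 1
Phoenix | 2
San Diego | 1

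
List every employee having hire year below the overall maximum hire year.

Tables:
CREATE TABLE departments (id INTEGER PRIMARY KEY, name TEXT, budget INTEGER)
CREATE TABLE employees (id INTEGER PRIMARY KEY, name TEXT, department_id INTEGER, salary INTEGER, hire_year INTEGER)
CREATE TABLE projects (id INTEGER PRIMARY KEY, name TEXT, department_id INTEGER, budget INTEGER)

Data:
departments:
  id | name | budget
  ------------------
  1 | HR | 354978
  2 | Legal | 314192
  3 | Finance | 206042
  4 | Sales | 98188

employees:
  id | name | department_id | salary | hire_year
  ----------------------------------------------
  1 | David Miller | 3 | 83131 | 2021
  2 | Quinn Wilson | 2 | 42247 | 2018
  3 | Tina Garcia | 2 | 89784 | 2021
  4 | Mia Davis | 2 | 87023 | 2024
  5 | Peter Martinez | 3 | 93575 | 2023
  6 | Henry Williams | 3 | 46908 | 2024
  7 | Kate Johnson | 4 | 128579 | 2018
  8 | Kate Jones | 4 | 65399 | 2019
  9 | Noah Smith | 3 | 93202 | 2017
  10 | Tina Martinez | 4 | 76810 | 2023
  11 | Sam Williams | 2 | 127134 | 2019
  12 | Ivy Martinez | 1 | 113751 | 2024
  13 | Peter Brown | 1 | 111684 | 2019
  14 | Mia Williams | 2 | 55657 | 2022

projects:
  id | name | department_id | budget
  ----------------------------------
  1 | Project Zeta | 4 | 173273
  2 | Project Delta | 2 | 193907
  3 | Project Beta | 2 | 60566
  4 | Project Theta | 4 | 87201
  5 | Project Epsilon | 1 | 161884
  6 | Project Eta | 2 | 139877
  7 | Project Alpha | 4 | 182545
SELECT name, hire_year FROM employees WHERE hire_year < (SELECT MAX(hire_year) FROM employees)

Execution result:
name | hire_year
David Miller | 2021
Quinn Wilson | 2018
Tina Garcia | 2021
Peter Martinez | 2023
Kate Johnson | 2018
Kate Jones | 2019
Noah Smith | 2017
Tina Martinez | 2023
Sam Williams | 2019
Peter Brown | 2019
Mia Williams | 2022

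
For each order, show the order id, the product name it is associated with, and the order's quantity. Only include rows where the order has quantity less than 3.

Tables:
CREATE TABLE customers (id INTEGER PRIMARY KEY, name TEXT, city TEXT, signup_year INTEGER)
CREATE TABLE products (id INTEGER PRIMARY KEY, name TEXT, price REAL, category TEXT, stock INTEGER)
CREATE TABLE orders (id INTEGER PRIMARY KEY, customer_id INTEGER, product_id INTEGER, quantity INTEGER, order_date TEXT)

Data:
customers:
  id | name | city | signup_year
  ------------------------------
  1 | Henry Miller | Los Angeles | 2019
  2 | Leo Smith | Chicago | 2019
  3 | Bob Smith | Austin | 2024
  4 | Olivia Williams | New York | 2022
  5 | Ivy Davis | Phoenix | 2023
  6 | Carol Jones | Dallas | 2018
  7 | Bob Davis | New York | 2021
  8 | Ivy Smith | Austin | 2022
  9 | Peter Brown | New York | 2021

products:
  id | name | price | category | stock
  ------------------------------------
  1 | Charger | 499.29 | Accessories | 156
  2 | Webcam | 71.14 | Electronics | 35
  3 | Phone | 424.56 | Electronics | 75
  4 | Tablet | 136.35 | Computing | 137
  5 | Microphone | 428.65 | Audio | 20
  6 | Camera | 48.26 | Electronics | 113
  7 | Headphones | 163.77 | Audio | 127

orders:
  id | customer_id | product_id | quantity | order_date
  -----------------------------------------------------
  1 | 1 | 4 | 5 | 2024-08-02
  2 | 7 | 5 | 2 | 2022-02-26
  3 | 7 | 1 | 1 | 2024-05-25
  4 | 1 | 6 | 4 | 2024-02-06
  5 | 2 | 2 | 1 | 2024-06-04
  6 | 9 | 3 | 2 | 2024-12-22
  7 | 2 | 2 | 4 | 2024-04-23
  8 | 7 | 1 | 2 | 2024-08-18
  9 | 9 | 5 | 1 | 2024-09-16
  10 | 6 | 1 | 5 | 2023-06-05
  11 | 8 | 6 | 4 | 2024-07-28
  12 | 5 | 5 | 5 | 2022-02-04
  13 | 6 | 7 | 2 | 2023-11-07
SELECT c.id, p.name AS product, c.quantity FROM orders c JOIN products p ON c.product_id = p.id WHERE c.quantity < 3

Execution result:
id | product | quantity
2 | Microphone | 2
3 | Charger | 1
5 | Webcam | 1
6 | Phone | 2
8 | Charger | 2
9 | Microphone | 1
13 | Headphones | 2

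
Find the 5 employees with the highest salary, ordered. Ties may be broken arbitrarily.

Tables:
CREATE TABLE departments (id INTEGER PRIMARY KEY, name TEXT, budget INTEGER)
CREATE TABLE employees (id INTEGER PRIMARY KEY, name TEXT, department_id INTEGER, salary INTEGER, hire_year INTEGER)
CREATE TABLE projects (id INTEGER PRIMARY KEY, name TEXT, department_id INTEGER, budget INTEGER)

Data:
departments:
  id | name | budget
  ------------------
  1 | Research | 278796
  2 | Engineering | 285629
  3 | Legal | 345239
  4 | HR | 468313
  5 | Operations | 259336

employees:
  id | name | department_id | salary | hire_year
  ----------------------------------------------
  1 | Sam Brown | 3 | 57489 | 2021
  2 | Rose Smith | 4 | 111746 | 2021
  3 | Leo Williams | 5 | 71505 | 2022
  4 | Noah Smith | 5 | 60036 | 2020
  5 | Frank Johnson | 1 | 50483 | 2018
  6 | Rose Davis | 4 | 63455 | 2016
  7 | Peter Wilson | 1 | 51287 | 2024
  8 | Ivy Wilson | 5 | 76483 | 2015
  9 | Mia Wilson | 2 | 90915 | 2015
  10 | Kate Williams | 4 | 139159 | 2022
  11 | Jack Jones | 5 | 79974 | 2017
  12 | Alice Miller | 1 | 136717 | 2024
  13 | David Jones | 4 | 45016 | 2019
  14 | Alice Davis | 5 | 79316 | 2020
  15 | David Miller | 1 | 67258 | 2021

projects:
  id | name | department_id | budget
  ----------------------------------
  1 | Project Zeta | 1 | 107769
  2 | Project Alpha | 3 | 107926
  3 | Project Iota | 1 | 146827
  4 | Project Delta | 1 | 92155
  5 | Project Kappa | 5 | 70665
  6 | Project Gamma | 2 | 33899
SELECT name, salary FROM employees ORDER BY salary DESC LIMIT 5

Execution result:
name | salary
Kate Williams | 139159
Alice Miller | 136717
Rose Smith | 111746
Mia Wilson | 90915
Jack Jones | 79974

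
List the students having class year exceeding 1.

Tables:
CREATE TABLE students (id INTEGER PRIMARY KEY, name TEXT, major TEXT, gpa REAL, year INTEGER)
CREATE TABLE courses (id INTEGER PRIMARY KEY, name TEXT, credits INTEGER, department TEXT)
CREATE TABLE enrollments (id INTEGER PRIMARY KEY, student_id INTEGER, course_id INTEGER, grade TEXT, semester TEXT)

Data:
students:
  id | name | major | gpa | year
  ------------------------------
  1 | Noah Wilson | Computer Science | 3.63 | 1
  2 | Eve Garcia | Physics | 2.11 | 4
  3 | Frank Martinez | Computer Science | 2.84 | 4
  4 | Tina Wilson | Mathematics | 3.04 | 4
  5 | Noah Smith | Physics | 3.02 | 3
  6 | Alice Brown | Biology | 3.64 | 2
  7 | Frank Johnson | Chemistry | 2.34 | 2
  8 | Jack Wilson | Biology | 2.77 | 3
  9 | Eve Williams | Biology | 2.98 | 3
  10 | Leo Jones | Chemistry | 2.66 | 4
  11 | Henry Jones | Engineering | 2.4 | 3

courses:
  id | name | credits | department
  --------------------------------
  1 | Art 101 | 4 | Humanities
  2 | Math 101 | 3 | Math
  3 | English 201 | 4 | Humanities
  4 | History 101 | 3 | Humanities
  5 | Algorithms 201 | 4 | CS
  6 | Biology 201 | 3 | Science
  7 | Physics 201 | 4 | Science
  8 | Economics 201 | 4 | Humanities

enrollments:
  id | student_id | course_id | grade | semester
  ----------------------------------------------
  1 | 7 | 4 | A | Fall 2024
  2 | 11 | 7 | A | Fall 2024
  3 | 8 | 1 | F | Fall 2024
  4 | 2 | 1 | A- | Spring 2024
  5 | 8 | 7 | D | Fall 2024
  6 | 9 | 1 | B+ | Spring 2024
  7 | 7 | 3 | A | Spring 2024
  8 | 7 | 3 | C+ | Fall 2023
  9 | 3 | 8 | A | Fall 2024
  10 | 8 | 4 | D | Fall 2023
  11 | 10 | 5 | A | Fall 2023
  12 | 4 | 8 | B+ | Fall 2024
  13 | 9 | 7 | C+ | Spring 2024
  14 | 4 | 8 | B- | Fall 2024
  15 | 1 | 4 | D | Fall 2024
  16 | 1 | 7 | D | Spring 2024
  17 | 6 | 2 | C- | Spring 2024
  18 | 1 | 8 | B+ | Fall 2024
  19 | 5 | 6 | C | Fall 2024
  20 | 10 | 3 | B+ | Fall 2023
SELECT name, year FROM students WHERE year > 1

Execution result:
name | year
Eve Garcia | 4
Frank Martinez | 4
Tina Wilson | 4
Noah Smith | 3
Alice Brown | 2
Frank Johnson | 2
Jack Wilson | 3
Eve Williams | 3
Leo Jones | 4
Henry Jones | 3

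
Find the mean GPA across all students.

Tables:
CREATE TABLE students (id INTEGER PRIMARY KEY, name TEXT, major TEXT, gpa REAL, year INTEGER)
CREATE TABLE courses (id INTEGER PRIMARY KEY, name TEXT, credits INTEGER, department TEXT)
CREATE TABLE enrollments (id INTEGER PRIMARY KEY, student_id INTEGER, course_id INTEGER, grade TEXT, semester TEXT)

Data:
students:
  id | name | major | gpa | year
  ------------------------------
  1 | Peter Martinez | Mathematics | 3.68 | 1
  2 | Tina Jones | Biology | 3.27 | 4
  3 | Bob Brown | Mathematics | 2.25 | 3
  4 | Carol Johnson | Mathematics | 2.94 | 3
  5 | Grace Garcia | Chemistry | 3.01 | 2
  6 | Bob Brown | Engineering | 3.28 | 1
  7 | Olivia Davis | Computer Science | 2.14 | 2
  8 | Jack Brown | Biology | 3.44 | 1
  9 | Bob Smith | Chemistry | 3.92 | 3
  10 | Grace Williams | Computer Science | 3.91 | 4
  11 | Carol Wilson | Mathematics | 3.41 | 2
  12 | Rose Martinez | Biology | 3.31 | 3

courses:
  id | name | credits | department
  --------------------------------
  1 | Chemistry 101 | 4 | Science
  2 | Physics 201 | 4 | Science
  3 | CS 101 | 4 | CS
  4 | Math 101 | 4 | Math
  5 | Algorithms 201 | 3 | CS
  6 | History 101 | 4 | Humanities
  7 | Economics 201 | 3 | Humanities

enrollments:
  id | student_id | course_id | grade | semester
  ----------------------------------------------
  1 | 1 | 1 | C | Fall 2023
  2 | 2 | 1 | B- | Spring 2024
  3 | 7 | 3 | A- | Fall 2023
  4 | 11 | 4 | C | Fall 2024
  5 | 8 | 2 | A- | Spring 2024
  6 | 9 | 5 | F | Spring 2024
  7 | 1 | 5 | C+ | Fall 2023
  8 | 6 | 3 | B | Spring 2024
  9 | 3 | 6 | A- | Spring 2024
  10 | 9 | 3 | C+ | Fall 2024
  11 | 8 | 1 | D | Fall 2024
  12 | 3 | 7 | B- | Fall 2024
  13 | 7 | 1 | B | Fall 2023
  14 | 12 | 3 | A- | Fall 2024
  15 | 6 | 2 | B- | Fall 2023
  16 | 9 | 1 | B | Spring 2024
SELECT AVG(gpa) FROM students

Execution result:
3.21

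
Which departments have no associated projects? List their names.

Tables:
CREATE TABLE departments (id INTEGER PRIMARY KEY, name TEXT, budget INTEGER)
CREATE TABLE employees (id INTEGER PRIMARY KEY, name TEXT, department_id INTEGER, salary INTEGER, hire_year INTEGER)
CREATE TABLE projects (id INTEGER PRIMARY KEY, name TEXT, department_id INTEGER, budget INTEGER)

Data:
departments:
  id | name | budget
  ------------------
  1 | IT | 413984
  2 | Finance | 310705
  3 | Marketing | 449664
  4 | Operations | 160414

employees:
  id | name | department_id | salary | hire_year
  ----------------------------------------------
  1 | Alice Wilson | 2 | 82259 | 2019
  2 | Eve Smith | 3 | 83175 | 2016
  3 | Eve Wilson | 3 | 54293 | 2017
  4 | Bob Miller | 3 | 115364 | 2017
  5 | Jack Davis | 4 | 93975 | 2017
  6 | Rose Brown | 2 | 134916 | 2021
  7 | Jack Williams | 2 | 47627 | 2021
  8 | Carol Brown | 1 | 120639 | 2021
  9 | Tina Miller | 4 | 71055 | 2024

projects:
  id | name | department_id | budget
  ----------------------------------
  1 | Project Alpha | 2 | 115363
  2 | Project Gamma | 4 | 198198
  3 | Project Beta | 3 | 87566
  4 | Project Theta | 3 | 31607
SELECT p.name FROM departments p LEFT JOIN projects c ON c.department_id = p.id WHERE c.id IS NULL

Execution result:
IT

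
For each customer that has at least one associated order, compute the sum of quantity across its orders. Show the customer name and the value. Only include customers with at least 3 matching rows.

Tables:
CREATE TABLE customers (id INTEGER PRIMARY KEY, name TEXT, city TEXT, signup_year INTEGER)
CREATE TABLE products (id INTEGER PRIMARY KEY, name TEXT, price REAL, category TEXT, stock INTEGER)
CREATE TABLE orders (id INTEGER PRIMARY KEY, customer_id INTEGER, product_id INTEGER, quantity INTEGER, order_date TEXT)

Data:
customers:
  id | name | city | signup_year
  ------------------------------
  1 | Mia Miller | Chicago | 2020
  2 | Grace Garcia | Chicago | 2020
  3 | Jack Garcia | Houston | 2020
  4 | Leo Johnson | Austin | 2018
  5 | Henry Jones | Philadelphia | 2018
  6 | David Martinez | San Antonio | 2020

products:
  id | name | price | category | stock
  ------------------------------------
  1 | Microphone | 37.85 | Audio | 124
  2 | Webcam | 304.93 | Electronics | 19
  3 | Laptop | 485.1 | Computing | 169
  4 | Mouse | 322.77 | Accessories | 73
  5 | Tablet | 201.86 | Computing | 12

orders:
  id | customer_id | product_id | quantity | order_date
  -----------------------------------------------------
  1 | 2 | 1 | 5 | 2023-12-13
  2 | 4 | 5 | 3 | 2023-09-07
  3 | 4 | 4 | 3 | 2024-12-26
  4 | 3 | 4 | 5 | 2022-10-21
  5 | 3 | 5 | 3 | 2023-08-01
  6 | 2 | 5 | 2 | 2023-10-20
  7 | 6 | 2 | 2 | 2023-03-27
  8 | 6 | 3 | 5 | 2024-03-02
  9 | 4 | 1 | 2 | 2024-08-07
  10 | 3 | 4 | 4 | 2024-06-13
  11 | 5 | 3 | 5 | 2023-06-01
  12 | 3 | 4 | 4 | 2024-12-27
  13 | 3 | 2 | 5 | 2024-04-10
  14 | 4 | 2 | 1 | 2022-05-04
SELECT p.name, SUM(c.quantity) AS sum_quantity FROM orders c JOIN customers p ON c.customer_id = p.id GROUP BY p.id, p.name HAVING COUNT(*) >= 3

Execution result:
name | sum_quantity
Jack Garcia | 21
Leo Johnson | 9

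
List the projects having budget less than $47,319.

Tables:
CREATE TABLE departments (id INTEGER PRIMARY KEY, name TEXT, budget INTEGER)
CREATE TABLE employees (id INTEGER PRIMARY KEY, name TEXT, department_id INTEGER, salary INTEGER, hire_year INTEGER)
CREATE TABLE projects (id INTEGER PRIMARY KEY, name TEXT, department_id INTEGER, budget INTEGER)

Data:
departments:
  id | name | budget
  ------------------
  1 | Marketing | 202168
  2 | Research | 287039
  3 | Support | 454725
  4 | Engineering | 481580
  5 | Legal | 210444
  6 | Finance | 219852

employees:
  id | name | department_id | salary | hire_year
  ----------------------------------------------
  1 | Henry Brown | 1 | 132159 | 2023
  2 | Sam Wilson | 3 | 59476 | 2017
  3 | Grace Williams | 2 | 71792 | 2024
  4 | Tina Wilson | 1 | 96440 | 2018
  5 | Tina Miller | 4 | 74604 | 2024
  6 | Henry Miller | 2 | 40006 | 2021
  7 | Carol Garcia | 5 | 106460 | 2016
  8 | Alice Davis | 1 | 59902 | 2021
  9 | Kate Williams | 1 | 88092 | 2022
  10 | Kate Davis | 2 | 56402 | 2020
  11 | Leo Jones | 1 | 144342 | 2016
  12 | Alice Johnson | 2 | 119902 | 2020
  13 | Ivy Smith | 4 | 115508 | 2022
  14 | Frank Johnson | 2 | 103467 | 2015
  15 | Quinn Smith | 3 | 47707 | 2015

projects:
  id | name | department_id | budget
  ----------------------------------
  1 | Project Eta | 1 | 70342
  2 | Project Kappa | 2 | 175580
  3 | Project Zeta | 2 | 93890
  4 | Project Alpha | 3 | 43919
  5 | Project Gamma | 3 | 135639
SELECT name, budget FROM projects WHERE budget < 47319

Execution result:
name | budget
Project Alpha | 43919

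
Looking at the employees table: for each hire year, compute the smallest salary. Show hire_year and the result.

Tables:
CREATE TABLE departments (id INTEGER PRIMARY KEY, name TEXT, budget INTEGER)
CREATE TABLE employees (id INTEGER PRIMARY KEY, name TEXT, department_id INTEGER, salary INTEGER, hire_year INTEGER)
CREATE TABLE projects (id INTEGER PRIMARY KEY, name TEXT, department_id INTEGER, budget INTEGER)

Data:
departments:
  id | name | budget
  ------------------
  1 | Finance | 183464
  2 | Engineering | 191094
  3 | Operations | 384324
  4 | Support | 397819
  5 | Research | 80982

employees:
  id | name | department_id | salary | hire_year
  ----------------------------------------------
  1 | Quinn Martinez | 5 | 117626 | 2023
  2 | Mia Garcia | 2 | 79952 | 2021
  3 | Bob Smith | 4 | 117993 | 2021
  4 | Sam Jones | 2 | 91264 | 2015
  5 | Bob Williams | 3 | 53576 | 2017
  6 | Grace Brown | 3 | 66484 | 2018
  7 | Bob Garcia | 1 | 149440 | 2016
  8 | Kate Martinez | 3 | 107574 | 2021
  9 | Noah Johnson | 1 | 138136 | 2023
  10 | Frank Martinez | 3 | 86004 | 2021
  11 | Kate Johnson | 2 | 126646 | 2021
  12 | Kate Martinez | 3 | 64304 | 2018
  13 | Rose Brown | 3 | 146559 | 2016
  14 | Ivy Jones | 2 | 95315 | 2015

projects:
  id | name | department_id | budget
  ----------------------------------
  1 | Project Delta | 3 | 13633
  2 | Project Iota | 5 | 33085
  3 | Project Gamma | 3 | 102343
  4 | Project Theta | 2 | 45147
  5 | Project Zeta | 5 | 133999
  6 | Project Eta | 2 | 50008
SELECT hire_year, MIN(salary) AS min_salary FROM employees GROUP BY hire_year

Execution result:
hire_year | min_salary
2015 | 91264
2016 | 146559
2017 | 53576
2018 | 64304
2021 | 79952
2023 | 117626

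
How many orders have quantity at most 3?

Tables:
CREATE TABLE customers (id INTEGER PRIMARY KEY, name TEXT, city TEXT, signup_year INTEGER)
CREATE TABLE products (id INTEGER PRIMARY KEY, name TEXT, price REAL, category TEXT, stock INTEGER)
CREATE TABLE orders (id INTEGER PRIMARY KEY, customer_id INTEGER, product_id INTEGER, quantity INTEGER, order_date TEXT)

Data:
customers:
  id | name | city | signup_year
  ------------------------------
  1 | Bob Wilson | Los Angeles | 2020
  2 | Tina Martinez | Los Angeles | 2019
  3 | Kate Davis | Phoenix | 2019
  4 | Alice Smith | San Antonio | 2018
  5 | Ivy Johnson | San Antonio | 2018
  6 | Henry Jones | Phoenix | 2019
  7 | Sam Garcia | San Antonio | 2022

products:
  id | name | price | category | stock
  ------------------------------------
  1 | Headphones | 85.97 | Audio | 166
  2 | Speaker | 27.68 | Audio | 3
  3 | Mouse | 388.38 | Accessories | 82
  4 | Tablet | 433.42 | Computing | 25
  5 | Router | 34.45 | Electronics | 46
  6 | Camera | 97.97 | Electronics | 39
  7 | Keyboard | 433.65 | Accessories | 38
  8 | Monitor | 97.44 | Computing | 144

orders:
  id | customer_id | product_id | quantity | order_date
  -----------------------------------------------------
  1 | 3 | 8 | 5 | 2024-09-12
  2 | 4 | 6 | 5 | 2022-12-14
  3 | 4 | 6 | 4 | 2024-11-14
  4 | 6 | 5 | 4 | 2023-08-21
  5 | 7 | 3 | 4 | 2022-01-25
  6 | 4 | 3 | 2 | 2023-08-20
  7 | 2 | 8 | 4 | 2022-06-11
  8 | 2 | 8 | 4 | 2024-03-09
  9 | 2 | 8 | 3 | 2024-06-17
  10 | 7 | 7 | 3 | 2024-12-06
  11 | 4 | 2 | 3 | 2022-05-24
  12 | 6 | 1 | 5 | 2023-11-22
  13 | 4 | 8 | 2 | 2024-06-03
SELECT COUNT(*) FROM orders WHERE quantity <= 3

Execution result:
5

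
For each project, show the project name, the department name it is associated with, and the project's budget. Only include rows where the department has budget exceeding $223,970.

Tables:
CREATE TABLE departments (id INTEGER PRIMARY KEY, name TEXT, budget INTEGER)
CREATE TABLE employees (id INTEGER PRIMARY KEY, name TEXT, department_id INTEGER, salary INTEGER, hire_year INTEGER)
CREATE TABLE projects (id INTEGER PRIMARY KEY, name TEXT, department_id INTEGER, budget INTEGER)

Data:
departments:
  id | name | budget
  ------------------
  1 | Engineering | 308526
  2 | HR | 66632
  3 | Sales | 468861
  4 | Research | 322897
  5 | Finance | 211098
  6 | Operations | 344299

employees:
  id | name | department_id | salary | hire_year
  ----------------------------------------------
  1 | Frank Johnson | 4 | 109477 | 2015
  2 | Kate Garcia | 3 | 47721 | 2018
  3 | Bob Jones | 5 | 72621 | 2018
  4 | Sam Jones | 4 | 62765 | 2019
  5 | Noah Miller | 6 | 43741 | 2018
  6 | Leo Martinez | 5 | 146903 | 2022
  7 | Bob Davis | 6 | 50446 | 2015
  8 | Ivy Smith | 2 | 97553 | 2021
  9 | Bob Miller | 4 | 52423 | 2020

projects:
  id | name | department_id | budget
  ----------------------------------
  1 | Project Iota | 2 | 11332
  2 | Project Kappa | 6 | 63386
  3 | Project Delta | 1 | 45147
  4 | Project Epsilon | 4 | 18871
SELECT c.name, p.name AS department, c.budget FROM projects c JOIN departments p ON c.department_id = p.id WHERE p.budget > 223970

Execution result:
name | department | budget
Project Kappa | Operations | 63386
Project Delta | Engineering | 45147
Project Epsilon | Research | 18871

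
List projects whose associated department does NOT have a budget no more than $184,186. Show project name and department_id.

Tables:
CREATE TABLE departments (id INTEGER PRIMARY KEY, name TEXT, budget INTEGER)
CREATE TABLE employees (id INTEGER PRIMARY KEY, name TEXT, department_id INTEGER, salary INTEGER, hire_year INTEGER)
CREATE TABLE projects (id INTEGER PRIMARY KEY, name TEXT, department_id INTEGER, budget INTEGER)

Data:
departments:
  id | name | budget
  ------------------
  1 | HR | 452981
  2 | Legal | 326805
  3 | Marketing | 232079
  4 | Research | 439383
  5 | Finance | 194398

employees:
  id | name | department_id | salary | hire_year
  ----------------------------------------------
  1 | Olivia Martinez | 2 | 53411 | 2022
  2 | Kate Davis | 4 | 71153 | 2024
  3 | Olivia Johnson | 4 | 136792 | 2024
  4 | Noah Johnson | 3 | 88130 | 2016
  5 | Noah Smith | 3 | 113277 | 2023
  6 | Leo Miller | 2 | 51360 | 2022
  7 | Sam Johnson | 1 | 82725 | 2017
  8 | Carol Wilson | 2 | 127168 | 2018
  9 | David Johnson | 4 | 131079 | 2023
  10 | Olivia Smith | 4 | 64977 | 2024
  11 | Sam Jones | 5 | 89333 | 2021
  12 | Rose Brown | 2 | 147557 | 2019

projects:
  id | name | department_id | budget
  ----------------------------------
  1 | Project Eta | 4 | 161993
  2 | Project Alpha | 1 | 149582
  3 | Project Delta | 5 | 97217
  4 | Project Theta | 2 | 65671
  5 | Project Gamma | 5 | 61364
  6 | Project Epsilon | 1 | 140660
SELECT name, department_id FROM projects WHERE department_id NOT IN (SELECT id FROM departments WHERE budget <= 184186)

Execution result:
name | department_id
Project Eta | 4
Project Alpha | 1
Project Delta | 5
Project Theta | 2
Project Gamma | 5
Project Epsilon | 1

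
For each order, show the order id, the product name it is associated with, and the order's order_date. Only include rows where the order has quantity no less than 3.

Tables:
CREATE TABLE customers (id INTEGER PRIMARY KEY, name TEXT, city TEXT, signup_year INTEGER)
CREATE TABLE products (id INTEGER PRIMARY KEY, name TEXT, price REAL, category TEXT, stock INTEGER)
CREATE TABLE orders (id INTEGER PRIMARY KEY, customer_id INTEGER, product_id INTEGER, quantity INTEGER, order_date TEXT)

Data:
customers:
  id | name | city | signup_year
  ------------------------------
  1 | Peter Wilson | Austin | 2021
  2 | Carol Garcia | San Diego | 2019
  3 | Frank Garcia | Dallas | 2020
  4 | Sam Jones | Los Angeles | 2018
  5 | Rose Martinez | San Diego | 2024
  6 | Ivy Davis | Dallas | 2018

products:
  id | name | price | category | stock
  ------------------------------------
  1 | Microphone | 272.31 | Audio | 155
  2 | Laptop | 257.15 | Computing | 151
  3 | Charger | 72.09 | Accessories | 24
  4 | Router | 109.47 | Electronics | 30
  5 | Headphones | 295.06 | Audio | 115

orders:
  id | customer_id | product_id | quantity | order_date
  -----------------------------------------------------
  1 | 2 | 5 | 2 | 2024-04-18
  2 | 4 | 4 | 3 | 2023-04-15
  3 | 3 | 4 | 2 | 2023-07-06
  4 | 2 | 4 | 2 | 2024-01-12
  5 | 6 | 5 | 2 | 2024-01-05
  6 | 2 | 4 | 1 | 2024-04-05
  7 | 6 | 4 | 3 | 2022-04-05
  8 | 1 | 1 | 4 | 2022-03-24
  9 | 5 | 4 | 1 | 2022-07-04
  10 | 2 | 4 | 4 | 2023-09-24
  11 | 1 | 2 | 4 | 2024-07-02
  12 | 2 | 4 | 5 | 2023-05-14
SELECT c.id, p.name AS product, c.order_date FROM orders c JOIN products p ON c.product_id = p.id WHERE c.quantity >= 3

Execution result:
id | product | order_date
2 | Router | 2023-04-15
7 | Router | 2022-04-05
8 | Microphone | 2022-03-24
10 | Router | 2023-09-24
11 | Laptop | 2024-07-02
12 | Router | 2023-05-14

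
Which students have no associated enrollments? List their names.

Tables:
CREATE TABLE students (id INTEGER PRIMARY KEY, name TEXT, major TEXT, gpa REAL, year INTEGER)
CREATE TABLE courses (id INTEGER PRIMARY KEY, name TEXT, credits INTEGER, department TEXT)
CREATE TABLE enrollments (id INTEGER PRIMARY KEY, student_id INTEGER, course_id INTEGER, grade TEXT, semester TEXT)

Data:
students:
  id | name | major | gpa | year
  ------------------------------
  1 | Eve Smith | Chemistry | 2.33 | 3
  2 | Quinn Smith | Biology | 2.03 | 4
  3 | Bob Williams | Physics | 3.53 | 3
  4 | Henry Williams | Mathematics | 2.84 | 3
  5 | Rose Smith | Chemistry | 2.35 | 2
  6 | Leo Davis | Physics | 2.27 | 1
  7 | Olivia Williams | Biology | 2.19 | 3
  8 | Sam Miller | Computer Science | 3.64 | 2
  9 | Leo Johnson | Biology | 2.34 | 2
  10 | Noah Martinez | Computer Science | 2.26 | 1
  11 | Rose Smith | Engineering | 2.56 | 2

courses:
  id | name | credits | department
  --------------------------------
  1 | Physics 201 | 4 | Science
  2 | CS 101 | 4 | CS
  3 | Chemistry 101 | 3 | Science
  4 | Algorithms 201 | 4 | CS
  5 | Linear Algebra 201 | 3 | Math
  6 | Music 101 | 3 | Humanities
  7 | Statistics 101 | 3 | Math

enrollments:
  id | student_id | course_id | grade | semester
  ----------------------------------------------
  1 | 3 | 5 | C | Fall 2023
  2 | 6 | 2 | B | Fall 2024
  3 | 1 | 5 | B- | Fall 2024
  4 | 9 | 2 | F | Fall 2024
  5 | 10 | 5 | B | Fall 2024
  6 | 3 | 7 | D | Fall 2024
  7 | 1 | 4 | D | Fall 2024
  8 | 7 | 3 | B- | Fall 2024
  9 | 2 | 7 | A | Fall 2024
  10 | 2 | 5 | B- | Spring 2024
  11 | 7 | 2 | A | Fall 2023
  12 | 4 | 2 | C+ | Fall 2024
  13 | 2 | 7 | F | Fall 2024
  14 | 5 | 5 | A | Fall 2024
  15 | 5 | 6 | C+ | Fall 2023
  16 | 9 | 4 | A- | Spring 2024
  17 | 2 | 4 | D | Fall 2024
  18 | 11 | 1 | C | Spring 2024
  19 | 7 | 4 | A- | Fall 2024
SELECT p.name FROM students p LEFT JOIN enrollments c ON c.student_id = p.id WHERE c.id IS NULL

Execution result:
Sam Miller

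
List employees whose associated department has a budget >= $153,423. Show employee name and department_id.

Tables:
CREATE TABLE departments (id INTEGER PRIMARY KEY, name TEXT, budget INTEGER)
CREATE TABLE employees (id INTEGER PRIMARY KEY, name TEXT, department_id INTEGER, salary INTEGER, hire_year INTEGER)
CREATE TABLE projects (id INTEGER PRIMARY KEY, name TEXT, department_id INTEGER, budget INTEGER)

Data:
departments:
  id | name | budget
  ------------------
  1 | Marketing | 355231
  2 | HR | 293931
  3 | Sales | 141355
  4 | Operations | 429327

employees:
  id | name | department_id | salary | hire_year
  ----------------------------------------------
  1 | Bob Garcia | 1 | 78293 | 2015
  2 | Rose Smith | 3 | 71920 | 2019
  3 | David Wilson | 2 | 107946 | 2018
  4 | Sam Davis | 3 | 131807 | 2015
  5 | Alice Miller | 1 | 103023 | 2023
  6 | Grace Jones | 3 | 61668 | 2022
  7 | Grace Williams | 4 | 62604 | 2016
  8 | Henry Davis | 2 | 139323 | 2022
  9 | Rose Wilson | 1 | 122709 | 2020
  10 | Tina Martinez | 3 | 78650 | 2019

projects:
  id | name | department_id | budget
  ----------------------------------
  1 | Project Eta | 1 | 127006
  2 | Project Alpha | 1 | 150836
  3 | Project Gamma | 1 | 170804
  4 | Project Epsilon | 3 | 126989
SELECT name, department_id FROM employees WHERE department_id IN (SELECT id FROM departments WHERE budget >= 153423)

Execution result:
name | department_id
Bob Garcia | 1
David Wilson | 2
Alice Miller | 1
Grace Williams | 4
Henry Davis | 2
Rose Wilson | 1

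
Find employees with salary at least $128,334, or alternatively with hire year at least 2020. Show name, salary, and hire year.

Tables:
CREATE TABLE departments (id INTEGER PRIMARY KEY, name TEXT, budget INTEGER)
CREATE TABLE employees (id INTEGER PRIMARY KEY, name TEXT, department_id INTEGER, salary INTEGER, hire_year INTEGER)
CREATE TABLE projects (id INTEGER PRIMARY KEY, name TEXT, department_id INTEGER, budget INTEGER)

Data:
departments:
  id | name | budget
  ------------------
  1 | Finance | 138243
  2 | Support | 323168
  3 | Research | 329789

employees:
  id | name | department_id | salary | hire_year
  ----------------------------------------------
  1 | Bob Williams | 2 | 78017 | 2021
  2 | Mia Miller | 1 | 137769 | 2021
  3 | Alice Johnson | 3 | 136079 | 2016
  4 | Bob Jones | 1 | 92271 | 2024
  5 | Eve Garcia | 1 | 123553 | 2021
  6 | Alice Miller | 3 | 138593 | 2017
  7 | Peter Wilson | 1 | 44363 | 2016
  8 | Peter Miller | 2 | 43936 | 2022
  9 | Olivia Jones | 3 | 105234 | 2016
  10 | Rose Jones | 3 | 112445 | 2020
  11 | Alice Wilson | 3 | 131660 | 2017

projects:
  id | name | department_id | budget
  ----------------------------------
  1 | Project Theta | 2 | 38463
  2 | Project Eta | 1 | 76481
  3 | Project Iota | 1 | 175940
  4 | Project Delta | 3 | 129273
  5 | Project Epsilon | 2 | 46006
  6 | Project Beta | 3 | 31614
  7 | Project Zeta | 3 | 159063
SELECT name, salary, hire_year FROM employees WHERE salary >= 128334 OR hire_year >= 2020

Execution result:
name | salary | hire_year
Bob Williams | 78017 | 2021
Mia Miller | 137769 | 2021
Alice Johnson | 136079 | 2016
Bob Jones | 92271 | 2024
Eve Garcia | 123553 | 2021
Alice Miller | 138593 | 2017
Peter Miller | 43936 | 2022
Rose Jones | 112445 | 2020
Alice Wilson | 131660 | 2017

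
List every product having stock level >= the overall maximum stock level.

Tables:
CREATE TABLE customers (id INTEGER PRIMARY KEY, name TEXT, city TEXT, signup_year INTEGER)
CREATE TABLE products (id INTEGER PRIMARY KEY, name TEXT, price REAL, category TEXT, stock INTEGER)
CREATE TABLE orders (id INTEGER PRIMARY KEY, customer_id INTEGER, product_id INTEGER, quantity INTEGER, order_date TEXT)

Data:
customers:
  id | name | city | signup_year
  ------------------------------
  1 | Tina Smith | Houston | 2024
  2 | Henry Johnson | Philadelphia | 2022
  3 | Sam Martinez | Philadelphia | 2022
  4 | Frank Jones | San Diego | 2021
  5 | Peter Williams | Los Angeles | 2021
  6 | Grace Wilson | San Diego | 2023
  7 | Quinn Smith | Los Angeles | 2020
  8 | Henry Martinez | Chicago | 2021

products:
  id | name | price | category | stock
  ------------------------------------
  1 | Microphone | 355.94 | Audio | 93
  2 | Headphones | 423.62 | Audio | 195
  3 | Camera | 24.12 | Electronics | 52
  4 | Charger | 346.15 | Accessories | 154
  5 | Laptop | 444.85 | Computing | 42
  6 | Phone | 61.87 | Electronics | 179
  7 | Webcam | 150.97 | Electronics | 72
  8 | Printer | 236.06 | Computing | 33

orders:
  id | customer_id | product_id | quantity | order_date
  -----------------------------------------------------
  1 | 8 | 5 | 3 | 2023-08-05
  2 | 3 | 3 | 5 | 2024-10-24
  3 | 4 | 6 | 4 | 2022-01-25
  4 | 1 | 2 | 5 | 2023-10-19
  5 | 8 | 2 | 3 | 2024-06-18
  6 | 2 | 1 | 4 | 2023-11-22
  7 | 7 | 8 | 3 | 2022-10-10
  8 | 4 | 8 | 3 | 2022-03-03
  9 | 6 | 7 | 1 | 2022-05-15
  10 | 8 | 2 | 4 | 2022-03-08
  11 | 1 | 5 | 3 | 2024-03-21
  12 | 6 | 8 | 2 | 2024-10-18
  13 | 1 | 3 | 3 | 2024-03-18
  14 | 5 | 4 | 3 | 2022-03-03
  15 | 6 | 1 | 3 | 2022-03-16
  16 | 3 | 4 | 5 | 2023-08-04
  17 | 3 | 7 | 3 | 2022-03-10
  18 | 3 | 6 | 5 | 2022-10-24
SELECT name, stock FROM products WHERE stock >= (SELECT MAX(stock) FROM products)

Execution result:
name | stock
Headphones | 195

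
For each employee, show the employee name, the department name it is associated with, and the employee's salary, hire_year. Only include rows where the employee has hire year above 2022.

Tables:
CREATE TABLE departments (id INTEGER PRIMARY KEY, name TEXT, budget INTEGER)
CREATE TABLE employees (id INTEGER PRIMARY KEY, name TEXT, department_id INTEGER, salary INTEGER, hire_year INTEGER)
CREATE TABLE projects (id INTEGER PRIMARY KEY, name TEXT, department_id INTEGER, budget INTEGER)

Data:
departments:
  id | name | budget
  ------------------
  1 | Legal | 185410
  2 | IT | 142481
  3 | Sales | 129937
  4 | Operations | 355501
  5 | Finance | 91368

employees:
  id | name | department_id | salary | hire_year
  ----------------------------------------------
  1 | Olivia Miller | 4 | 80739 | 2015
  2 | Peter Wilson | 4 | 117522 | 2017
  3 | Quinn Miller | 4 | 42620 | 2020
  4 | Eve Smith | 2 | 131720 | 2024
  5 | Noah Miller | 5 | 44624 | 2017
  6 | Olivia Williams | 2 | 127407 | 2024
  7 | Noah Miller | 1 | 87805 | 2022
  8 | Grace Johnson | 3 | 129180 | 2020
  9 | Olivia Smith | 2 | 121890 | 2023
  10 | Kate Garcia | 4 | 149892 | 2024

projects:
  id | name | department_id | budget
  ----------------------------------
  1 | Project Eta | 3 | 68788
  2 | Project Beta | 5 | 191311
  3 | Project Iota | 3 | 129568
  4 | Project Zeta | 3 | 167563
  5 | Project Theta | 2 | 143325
SELECT c.name, p.name AS department, c.salary, c.hire_year FROM employees c JOIN departments p ON c.department_id = p.id WHERE c.hire_year > 2022

Execution result:
name | department | salary | hire_year
Eve Smith | IT | 131720 | 2024
Olivia Williams | IT | 127407 | 2024
Olivia Smith | IT | 121890 | 2023
Kate Garcia | Operations | 149892 | 2024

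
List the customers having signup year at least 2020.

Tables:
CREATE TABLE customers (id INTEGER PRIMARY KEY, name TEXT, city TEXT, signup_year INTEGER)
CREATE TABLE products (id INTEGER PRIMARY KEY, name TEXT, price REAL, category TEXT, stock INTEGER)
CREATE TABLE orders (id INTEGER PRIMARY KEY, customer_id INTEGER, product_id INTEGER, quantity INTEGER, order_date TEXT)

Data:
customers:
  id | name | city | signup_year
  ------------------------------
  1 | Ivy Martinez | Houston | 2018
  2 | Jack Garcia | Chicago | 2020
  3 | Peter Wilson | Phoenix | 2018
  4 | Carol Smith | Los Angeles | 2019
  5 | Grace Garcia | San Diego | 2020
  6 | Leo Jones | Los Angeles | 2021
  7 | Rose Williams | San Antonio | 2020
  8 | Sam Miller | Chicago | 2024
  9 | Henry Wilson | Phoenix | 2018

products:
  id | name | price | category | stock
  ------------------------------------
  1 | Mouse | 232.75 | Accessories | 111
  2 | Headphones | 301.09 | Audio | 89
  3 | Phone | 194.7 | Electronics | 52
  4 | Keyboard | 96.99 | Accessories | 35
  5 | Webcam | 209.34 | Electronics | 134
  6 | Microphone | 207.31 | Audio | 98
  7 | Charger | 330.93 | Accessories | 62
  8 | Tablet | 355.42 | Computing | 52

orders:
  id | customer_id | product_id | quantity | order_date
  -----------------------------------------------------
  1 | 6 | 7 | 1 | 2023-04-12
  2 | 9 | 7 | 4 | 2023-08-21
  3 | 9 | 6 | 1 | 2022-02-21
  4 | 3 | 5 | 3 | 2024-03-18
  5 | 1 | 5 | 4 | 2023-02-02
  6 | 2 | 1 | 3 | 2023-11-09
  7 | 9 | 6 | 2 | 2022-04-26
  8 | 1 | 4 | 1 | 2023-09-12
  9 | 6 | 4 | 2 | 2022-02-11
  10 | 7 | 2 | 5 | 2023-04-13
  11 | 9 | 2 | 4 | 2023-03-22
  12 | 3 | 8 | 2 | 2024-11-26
SELECT name, signup_year FROM customers WHERE signup_year >= 2020

Execution result:
name | signup_year
Jack Garcia | 2020
Grace Garcia | 2020
Leo Jones | 2021
Rose Williams | 2020
Sam Miller | 2024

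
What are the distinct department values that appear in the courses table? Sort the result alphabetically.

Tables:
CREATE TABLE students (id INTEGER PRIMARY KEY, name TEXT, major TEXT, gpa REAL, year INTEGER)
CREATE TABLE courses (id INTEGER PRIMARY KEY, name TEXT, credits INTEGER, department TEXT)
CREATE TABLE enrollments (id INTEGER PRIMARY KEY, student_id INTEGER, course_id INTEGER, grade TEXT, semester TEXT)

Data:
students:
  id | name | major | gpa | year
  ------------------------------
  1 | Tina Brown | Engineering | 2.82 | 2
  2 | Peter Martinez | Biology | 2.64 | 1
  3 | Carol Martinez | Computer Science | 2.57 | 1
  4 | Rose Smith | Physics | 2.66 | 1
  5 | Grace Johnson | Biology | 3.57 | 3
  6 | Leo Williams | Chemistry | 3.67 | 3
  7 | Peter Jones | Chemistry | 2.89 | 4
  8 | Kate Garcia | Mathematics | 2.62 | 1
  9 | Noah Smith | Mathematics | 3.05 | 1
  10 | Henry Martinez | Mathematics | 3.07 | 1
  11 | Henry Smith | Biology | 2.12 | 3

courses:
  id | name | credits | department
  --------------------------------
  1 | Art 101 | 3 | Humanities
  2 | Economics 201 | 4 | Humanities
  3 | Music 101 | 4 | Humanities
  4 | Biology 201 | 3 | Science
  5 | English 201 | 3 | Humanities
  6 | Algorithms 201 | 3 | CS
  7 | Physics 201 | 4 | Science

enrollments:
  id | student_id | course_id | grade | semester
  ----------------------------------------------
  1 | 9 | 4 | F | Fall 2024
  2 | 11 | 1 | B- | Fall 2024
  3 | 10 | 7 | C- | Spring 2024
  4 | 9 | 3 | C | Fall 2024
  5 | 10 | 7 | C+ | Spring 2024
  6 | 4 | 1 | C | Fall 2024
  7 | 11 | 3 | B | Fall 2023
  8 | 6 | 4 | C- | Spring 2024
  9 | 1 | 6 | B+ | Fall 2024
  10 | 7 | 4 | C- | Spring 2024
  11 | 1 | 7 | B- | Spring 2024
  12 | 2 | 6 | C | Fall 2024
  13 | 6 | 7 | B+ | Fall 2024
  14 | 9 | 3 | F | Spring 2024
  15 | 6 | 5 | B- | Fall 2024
SELECT DISTINCT department FROM courses ORDER BY department

Execution result:
department
CS
Humanities
Science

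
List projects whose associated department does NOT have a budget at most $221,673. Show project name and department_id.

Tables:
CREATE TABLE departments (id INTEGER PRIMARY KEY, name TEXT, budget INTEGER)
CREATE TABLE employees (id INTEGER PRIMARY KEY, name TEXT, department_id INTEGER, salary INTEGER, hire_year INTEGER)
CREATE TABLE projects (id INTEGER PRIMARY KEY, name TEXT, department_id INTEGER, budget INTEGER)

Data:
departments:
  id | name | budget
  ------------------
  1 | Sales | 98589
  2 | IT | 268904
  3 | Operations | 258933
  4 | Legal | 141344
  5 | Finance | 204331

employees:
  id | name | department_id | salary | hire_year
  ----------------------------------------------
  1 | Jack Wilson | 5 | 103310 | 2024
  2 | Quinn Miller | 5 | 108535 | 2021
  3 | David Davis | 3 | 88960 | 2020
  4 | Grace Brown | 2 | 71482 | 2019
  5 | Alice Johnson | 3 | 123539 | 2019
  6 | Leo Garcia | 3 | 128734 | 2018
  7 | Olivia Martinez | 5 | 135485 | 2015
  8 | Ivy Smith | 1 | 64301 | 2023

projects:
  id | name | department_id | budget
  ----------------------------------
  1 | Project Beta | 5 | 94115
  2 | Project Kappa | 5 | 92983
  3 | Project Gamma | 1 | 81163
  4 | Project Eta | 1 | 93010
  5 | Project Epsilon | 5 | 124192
SELECT name, department_id FROM projects WHERE department_id NOT IN (SELECT id FROM departments WHERE budget <= 221673)

Execution result:
(no rows)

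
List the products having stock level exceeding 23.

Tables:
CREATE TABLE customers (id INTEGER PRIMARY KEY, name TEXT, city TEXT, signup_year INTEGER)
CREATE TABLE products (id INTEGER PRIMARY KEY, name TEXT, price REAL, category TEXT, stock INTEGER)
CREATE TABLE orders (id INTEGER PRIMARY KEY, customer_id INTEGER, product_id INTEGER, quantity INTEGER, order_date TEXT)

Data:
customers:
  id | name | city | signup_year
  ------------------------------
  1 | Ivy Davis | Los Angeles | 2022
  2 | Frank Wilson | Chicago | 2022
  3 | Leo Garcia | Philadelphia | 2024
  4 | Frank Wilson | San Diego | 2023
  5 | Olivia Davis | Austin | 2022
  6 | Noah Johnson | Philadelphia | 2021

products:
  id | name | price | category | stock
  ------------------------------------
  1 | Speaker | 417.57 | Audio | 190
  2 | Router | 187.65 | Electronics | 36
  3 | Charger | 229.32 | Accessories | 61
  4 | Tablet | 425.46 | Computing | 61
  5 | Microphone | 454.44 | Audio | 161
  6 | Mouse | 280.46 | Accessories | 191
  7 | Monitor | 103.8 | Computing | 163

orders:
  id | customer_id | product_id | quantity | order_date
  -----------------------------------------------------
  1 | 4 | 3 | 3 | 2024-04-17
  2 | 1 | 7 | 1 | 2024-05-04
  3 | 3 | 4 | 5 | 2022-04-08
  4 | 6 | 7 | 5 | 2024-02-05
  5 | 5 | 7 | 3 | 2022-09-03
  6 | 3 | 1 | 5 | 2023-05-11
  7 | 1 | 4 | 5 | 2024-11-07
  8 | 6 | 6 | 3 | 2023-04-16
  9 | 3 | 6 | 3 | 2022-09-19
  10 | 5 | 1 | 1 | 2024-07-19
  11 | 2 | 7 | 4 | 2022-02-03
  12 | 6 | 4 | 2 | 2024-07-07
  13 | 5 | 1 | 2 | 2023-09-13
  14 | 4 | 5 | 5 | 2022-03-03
SELECT name, stock FROM products WHERE stock > 23

Execution result:
name | stock
Speaker | 190
Router | 36
Charger | 61
Tablet | 61
Microphone | 161
Mouse | 191
Monitor | 163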